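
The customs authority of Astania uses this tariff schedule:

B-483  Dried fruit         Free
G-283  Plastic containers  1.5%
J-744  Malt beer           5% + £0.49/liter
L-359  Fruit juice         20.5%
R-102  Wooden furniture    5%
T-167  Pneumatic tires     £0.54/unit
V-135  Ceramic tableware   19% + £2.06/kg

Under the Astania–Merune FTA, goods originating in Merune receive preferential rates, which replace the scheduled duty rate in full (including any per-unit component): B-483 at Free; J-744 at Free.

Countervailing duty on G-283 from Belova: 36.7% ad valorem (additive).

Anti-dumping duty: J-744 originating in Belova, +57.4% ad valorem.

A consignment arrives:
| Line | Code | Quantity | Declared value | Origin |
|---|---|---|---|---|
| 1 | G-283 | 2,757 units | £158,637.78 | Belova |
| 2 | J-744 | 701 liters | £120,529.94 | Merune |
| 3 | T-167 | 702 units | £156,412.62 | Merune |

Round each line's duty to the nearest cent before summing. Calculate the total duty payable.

Line 1 (G-283, Belova, 2,757 units, £158,637.78):
Base rate for G-283 is 1.5%.
Additional duty on G-283 from Belova: +36.7%. Applied ad valorem rate: 1.5% + 36.7% = 38.2%.
Duty = £158,637.78 × 38.2% = £60,599.63.
Line 2 (J-744, Merune, 701 liters, £120,529.94):
Base rate for J-744 is 5% + £0.49/liter.
Origin Merune qualifies under the Astania–Merune agreement and J-744 is covered: preferential rate Free applies instead.
The additional-duty order on J-744 targets Belova, not Merune; it does not apply.
Duty = £120,529.94 × 0% = £0.00.
Line 3 (T-167, Merune, 702 units, £156,412.62):
Base rate for T-167 is £0.54/unit.
Origin Merune is the FTA partner but T-167 is not on the preference list; base rate stands.
Duty = 702 × £0.54 = £379.08.
Total = £60,599.63 + £0.00 + £379.08 = £60,978.71.

£60,978.71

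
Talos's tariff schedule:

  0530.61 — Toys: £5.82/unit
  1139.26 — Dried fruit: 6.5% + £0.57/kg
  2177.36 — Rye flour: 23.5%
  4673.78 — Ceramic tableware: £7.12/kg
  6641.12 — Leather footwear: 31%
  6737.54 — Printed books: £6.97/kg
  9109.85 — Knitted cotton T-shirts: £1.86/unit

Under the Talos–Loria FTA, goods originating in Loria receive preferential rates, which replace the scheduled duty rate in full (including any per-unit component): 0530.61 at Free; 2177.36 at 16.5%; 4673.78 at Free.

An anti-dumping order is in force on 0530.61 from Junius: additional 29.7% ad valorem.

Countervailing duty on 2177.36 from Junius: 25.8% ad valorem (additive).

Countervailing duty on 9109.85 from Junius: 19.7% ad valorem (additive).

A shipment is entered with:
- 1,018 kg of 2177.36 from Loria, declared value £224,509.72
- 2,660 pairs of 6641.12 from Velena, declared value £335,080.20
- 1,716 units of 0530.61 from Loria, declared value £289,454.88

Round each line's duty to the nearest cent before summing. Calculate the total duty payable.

Line 1 (2177.36, Loria, 1,018 kg, £224,509.72):
Base rate for 2177.36 is 23.5%.
Origin Loria qualifies under the Talos–Loria agreement and 2177.36 is covered: preferential rate 16.5% applies instead.
The additional-duty order on 2177.36 targets Junius, not Loria; it does not apply.
Duty = £224,509.72 × 16.5% = £37,044.10.
Line 2 (6641.12, Velena, 2,660 pairs, £335,080.20):
Base rate for 6641.12 is 31%.
Duty = £335,080.20 × 31% = £103,874.86.
Line 3 (0530.61, Loria, 1,716 units, £289,454.88):
Base rate for 0530.61 is £5.82/unit.
Origin Loria qualifies under the Talos–Loria agreement and 0530.61 is covered: preferential rate Free applies instead.
The additional-duty order on 0530.61 targets Junius, not Loria; it does not apply.
Duty = £289,454.88 × 0% = £0.00.
Total = £37,044.10 + £103,874.86 + £0.00 = £140,918.96.

£140,918.96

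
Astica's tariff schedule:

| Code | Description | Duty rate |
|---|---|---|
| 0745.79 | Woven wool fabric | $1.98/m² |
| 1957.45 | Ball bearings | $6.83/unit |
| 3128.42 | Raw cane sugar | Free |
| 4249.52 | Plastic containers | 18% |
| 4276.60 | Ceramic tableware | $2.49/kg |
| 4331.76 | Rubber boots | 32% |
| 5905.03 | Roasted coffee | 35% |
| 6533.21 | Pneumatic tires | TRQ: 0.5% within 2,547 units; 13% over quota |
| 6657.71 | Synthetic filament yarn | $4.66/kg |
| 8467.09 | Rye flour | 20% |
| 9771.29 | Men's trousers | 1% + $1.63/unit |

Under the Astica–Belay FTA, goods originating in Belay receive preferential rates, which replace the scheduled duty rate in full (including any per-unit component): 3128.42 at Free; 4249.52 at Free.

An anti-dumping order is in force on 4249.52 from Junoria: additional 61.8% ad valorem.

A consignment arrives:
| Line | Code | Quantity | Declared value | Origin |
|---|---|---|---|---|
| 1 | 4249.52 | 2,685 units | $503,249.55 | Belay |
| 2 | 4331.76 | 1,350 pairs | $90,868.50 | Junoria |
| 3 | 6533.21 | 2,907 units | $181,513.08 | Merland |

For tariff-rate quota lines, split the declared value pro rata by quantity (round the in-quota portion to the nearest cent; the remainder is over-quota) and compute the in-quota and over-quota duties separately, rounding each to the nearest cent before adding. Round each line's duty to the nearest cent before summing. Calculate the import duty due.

$32,795.28

Line 1 (4249.52, Belay, 2,685 units, $503,249.55):
Base rate for 4249.52 is 18%.
Origin Belay qualifies under the Astica–Belay agreement and 4249.52 is covered: preferential rate Free applies instead.
The additional-duty order on 4249.52 targets Junoria, not Belay; it does not apply.
Duty = $503,249.55 × 0% = $0.00.
Line 2 (4331.76, Junoria, 1,350 pairs, $90,868.50):
Base rate for 4331.76 is 32%.
Duty = $90,868.50 × 32% = $29,077.92.
Line 3 (6533.21, Merland, 2,907 units, $181,513.08):
Code 6533.21 is under a tariff-rate quota (threshold 2,547 units). In-quota: 2,547 units at 0.5%; over-quota: 360 units at 13%.
Pro-rata value split: in-quota = $181,513.08 × 2,547/2,907 = $159,034.68; over-quota = $181,513.08 − $159,034.68 = $22,478.40.
In-quota duty = $159,034.68 × 0.5% = $795.17. Over-quota duty = $22,478.40 × 13% = $2,922.19.
Line duty = $795.17 + $2,922.19 = $3,717.36.
Total = $0.00 + $29,077.92 + $3,717.36 = $32,795.28.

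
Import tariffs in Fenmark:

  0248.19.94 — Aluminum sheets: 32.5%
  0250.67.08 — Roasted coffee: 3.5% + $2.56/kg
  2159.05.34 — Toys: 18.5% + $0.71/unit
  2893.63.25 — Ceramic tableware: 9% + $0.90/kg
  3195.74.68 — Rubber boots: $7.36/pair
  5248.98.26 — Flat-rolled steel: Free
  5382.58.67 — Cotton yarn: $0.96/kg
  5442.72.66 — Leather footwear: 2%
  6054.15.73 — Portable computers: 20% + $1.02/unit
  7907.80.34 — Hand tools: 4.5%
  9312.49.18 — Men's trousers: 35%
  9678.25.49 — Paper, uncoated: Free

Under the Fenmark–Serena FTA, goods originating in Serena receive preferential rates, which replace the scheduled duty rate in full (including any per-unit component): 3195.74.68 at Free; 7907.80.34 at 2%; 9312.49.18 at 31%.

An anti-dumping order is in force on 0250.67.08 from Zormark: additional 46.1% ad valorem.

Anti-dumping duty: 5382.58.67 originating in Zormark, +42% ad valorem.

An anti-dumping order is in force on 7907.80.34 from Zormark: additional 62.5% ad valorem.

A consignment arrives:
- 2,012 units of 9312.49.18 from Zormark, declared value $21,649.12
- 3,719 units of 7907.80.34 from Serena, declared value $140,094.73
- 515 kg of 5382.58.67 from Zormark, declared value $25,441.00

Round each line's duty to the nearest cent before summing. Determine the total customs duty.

Line 1 (9312.49.18, Zormark, 2,012 units, $21,649.12):
Base rate for 9312.49.18 is 35%.
9312.49.18 has an FTA preferential rate, but origin Zormark is not Serena; base rate stands.
Duty = $21,649.12 × 35% = $7,577.19.
Line 2 (7907.80.34, Serena, 3,719 units, $140,094.73):
Base rate for 7907.80.34 is 4.5%.
Origin Serena qualifies under the Fenmark–Serena agreement and 7907.80.34 is covered: preferential rate 2% applies instead.
The additional-duty order on 7907.80.34 targets Zormark, not Serena; it does not apply.
Duty = $140,094.73 × 2% = $2,801.89.
Line 3 (5382.58.67, Zormark, 515 kg, $25,441.00):
Base rate for 5382.58.67 is $0.96/kg.
Additional duty on 5382.58.67 from Zormark: +42% ad valorem. Applied ad valorem rate = 42%.
Duty = $25,441.00 × 42% + 515 × $0.96 = $11,179.62.
Total = $7,577.19 + $2,801.89 + $11,179.62 = $21,558.70.

$21,558.70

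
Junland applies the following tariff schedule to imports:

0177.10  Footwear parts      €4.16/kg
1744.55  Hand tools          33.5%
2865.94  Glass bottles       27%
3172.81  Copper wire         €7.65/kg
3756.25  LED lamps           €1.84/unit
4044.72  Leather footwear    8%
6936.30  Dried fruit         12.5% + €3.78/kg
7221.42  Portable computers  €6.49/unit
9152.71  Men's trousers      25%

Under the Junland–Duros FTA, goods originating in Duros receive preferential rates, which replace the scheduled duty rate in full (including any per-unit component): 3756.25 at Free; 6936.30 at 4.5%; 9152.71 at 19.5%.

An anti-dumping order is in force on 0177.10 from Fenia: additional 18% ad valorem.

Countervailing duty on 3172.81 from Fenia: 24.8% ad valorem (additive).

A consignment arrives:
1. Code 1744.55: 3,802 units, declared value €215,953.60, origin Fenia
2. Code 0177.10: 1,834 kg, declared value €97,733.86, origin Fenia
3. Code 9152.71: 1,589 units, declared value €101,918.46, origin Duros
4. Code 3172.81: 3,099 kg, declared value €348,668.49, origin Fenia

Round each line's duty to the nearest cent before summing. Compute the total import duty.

€227,617.23

Line 1 (1744.55, Fenia, 3,802 units, €215,953.60):
Base rate for 1744.55 is 33.5%.
Duty = €215,953.60 × 33.5% = €72,344.46.
Line 2 (0177.10, Fenia, 1,834 kg, €97,733.86):
Base rate for 0177.10 is €4.16/kg.
Additional duty on 0177.10 from Fenia: +18% ad valorem. Applied ad valorem rate = 18%.
Duty = €97,733.86 × 18% + 1,834 × €4.16 = €25,221.53.
Line 3 (9152.71, Duros, 1,589 units, €101,918.46):
Base rate for 9152.71 is 25%.
Origin Duros qualifies under the Junland–Duros agreement and 9152.71 is covered: preferential rate 19.5% applies instead.
Duty = €101,918.46 × 19.5% = €19,874.10.
Line 4 (3172.81, Fenia, 3,099 kg, €348,668.49):
Base rate for 3172.81 is €7.65/kg.
Additional duty on 3172.81 from Fenia: +24.8% ad valorem. Applied ad valorem rate = 24.8%.
Duty = €348,668.49 × 24.8% + 3,099 × €7.65 = €110,177.14.
Total = €72,344.46 + €25,221.53 + €19,874.10 + €110,177.14 = €227,617.23.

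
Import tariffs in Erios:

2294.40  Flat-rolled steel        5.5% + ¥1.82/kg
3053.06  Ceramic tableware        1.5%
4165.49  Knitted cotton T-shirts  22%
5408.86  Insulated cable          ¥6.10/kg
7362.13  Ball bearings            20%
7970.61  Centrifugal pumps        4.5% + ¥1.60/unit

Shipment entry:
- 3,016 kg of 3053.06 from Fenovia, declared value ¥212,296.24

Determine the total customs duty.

Line 1 (3053.06, Fenovia, 3,016 kg, ¥212,296.24):
Base rate for 3053.06 is 1.5%.
Duty = ¥212,296.24 × 1.5% = ¥3,184.44.

¥3,184.44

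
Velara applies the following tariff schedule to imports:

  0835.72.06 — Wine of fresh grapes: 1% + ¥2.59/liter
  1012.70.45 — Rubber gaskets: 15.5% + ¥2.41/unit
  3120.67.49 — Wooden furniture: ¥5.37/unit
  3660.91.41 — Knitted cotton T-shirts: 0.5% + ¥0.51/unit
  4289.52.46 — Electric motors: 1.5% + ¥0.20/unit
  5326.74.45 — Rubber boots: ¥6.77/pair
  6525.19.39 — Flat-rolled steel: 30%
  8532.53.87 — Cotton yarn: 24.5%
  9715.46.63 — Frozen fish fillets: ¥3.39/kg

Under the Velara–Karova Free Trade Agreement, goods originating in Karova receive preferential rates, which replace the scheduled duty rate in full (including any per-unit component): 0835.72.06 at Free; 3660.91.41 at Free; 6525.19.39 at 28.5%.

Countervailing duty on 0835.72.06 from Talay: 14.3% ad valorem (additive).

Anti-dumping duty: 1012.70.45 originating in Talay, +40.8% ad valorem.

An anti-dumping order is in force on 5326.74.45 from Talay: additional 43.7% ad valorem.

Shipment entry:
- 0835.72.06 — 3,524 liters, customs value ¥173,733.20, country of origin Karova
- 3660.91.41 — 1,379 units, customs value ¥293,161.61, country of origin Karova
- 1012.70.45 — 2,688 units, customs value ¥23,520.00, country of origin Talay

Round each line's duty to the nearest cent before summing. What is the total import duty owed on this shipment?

Line 1 (0835.72.06, Karova, 3,524 liters, ¥173,733.20):
Base rate for 0835.72.06 is 1% + ¥2.59/liter.
Origin Karova qualifies under the Velara–Karova agreement and 0835.72.06 is covered: preferential rate Free applies instead.
The additional-duty order on 0835.72.06 targets Talay, not Karova; it does not apply.
Duty = ¥173,733.20 × 0% = ¥0.00.
Line 2 (3660.91.41, Karova, 1,379 units, ¥293,161.61):
Base rate for 3660.91.41 is 0.5% + ¥0.51/unit.
Origin Karova qualifies under the Velara–Karova agreement and 3660.91.41 is covered: preferential rate Free applies instead.
Duty = ¥293,161.61 × 0% = ¥0.00.
Line 3 (1012.70.45, Talay, 2,688 units, ¥23,520.00):
Base rate for 1012.70.45 is 15.5% + ¥2.41/unit.
Additional duty on 1012.70.45 from Talay: +40.8%. Applied ad valorem rate: 15.5% + 40.8% = 56.3%.
Duty = ¥23,520.00 × 56.3% + 2,688 × ¥2.41 = ¥19,719.84.
Total = ¥0.00 + ¥0.00 + ¥19,719.84 = ¥19,719.84.

¥19,719.84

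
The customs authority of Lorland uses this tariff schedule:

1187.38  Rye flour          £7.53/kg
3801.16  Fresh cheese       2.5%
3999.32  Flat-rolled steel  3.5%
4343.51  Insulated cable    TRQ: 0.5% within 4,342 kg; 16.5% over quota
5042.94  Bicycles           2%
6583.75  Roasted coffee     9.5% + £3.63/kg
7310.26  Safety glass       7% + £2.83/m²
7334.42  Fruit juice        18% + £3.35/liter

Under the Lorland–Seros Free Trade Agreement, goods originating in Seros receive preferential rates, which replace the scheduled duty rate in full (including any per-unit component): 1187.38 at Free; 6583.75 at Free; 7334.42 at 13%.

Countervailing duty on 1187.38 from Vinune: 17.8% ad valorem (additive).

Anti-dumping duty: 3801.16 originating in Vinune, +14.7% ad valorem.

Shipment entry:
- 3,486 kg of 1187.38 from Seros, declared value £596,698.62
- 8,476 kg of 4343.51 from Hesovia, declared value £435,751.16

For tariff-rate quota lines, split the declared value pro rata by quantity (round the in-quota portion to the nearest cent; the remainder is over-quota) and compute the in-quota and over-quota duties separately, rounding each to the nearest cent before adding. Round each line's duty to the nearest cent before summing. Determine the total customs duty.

Line 1 (1187.38, Seros, 3,486 kg, £596,698.62):
Base rate for 1187.38 is £7.53/kg.
Origin Seros qualifies under the Lorland–Seros agreement and 1187.38 is covered: preferential rate Free applies instead.
The additional-duty order on 1187.38 targets Vinune, not Seros; it does not apply.
Duty = £596,698.62 × 0% = £0.00.
Line 2 (4343.51, Hesovia, 8,476 kg, £435,751.16):
Code 4343.51 is under a tariff-rate quota (threshold 4,342 kg). In-quota: 4,342 kg at 0.5%; over-quota: 4,134 kg at 16.5%.
Pro-rata value split: in-quota = £435,751.16 × 4,342/8,476 = £223,222.22; over-quota = £435,751.16 − £223,222.22 = £212,528.94.
In-quota duty = £223,222.22 × 0.5% = £1,116.11. Over-quota duty = £212,528.94 × 16.5% = £35,067.28.
Line duty = £1,116.11 + £35,067.28 = £36,183.39.
Total = £0.00 + £36,183.39 = £36,183.39.

£36,183.39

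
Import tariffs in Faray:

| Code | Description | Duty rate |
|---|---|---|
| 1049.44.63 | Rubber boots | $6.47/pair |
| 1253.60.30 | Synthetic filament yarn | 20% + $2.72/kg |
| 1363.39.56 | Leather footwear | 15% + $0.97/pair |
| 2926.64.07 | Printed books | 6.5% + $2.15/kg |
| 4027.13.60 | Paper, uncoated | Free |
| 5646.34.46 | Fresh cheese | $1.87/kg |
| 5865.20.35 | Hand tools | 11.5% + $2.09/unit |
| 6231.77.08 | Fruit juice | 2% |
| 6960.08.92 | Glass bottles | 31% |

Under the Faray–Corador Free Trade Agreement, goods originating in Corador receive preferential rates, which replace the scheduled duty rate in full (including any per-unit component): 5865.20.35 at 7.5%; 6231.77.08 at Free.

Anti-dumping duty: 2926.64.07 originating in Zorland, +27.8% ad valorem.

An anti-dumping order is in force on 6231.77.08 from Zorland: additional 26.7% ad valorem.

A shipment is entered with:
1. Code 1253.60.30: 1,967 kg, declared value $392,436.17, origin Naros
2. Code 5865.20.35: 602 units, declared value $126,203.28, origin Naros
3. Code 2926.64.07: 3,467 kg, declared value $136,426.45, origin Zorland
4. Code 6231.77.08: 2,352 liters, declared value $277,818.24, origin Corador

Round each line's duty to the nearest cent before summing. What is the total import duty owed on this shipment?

$153,857.35

Line 1 (1253.60.30, Naros, 1,967 kg, $392,436.17):
Base rate for 1253.60.30 is 20% + $2.72/kg.
Duty = $392,436.17 × 20% + 1,967 × $2.72 = $83,837.47.
Line 2 (5865.20.35, Naros, 602 units, $126,203.28):
Base rate for 5865.20.35 is 11.5% + $2.09/unit.
5865.20.35 has an FTA preferential rate, but origin Naros is not Corador; base rate stands.
Duty = $126,203.28 × 11.5% + 602 × $2.09 = $15,771.56.
Line 3 (2926.64.07, Zorland, 3,467 kg, $136,426.45):
Base rate for 2926.64.07 is 6.5% + $2.15/kg.
Additional duty on 2926.64.07 from Zorland: +27.8%. Applied ad valorem rate: 6.5% + 27.8% = 34.3%.
Duty = $136,426.45 × 34.3% + 3,467 × $2.15 = $54,248.32.
Line 4 (6231.77.08, Corador, 2,352 liters, $277,818.24):
Base rate for 6231.77.08 is 2%.
Origin Corador qualifies under the Faray–Corador agreement and 6231.77.08 is covered: preferential rate Free applies instead.
The additional-duty order on 6231.77.08 targets Zorland, not Corador; it does not apply.
Duty = $277,818.24 × 0% = $0.00.
Total = $83,837.47 + $15,771.56 + $54,248.32 + $0.00 = $153,857.35.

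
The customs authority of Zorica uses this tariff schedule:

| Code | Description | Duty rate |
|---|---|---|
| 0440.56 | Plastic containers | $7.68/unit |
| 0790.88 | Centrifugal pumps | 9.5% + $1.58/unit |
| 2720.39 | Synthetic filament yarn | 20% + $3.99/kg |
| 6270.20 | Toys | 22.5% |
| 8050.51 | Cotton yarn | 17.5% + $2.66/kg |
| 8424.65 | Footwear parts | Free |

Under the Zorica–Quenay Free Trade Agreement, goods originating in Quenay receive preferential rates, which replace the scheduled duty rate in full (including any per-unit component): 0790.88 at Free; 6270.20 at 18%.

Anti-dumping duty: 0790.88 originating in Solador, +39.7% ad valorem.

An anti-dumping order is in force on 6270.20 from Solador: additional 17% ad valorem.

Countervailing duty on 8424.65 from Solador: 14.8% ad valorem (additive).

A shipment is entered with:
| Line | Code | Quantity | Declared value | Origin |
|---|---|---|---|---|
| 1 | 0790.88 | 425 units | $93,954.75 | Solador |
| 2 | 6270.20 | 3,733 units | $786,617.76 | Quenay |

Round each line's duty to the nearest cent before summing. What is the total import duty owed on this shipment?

Line 1 (0790.88, Solador, 425 units, $93,954.75):
Base rate for 0790.88 is 9.5% + $1.58/unit.
0790.88 has an FTA preferential rate, but origin Solador is not Quenay; base rate stands.
Additional duty on 0790.88 from Solador: +39.7%. Applied ad valorem rate: 9.5% + 39.7% = 49.2%.
Duty = $93,954.75 × 49.2% + 425 × $1.58 = $46,897.24.
Line 2 (6270.20, Quenay, 3,733 units, $786,617.76):
Base rate for 6270.20 is 22.5%.
Origin Quenay qualifies under the Zorica–Quenay agreement and 6270.20 is covered: preferential rate 18% applies instead.
The additional-duty order on 6270.20 targets Solador, not Quenay; it does not apply.
Duty = $786,617.76 × 18% = $141,591.20.
Total = $46,897.24 + $141,591.20 = $188,488.44.

$188,488.44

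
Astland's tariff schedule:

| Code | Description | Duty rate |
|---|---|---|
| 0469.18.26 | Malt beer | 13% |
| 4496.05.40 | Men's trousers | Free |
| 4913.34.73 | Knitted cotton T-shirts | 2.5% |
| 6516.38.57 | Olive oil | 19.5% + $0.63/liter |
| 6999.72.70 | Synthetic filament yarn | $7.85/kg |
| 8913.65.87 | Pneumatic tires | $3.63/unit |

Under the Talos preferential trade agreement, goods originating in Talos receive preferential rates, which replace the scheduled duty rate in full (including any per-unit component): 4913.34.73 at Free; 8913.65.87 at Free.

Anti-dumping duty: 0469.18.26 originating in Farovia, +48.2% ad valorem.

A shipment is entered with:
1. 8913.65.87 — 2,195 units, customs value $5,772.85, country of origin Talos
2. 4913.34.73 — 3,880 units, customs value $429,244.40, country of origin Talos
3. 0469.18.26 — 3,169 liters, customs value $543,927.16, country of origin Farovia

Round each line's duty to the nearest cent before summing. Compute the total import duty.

Line 1 (8913.65.87, Talos, 2,195 units, $5,772.85):
Base rate for 8913.65.87 is $3.63/unit.
Origin Talos qualifies under the Astland–Talos agreement and 8913.65.87 is covered: preferential rate Free applies instead.
Duty = $5,772.85 × 0% = $0.00.
Line 2 (4913.34.73, Talos, 3,880 units, $429,244.40):
Base rate for 4913.34.73 is 2.5%.
Origin Talos qualifies under the Astland–Talos agreement and 4913.34.73 is covered: preferential rate Free applies instead.
Duty = $429,244.40 × 0% = $0.00.
Line 3 (0469.18.26, Farovia, 3,169 liters, $543,927.16):
Base rate for 0469.18.26 is 13%.
Additional duty on 0469.18.26 from Farovia: +48.2%. Applied ad valorem rate: 13% + 48.2% = 61.2%.
Duty = $543,927.16 × 61.2% = $332,883.42.
Total = $0.00 + $0.00 + $332,883.42 = $332,883.42.

$332,883.42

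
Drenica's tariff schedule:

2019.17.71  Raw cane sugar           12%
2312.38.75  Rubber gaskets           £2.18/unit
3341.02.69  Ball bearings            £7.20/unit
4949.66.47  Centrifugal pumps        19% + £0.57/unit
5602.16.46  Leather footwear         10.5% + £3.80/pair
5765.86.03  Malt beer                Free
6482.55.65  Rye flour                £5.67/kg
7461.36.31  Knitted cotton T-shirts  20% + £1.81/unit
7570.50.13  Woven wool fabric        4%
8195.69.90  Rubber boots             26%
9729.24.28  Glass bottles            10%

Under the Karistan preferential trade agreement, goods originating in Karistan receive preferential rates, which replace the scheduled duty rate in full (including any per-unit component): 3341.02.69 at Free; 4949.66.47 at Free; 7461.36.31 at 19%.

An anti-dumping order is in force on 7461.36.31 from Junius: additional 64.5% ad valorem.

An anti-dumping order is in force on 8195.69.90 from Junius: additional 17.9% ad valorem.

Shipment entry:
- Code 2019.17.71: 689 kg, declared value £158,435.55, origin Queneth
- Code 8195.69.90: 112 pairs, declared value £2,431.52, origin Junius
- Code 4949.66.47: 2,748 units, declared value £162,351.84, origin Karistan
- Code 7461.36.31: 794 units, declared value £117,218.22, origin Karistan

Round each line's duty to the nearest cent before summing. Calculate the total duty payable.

£42,351.17

Line 1 (2019.17.71, Queneth, 689 kg, £158,435.55):
Base rate for 2019.17.71 is 12%.
Duty = £158,435.55 × 12% = £19,012.27.
Line 2 (8195.69.90, Junius, 112 pairs, £2,431.52):
Base rate for 8195.69.90 is 26%.
Additional duty on 8195.69.90 from Junius: +17.9%. Applied ad valorem rate: 26% + 17.9% = 43.9%.
Duty = £2,431.52 × 43.9% = £1,067.44.
Line 3 (4949.66.47, Karistan, 2,748 units, £162,351.84):
Base rate for 4949.66.47 is 19% + £0.57/unit.
Origin Karistan qualifies under the Drenica–Karistan agreement and 4949.66.47 is covered: preferential rate Free applies instead.
Duty = £162,351.84 × 0% = £0.00.
Line 4 (7461.36.31, Karistan, 794 units, £117,218.22):
Base rate for 7461.36.31 is 20% + £1.81/unit.
Origin Karistan qualifies under the Drenica–Karistan agreement and 7461.36.31 is covered: preferential rate 19% applies instead.
The additional-duty order on 7461.36.31 targets Junius, not Karistan; it does not apply.
Duty = £117,218.22 × 19% = £22,271.46.
Total = £19,012.27 + £1,067.44 + £0.00 + £22,271.46 = £42,351.17.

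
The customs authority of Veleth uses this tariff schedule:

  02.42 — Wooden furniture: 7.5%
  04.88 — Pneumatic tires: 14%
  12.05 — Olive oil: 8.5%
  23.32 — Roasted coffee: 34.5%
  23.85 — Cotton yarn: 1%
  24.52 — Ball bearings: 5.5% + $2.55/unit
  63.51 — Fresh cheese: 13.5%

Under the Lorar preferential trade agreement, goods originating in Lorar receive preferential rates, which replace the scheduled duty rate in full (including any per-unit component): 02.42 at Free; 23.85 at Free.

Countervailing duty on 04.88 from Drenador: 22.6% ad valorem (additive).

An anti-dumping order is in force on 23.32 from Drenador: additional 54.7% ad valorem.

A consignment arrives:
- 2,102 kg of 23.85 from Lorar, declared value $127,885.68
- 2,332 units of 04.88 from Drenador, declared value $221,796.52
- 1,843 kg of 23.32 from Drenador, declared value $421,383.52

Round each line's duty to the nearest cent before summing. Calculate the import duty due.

$457,051.63

Line 1 (23.85, Lorar, 2,102 kg, $127,885.68):
Base rate for 23.85 is 1%.
Origin Lorar qualifies under the Veleth–Lorar agreement and 23.85 is covered: preferential rate Free applies instead.
Duty = $127,885.68 × 0% = $0.00.
Line 2 (04.88, Drenador, 2,332 units, $221,796.52):
Base rate for 04.88 is 14%.
Additional duty on 04.88 from Drenador: +22.6%. Applied ad valorem rate: 14% + 22.6% = 36.6%.
Duty = $221,796.52 × 36.6% = $81,177.53.
Line 3 (23.32, Drenador, 1,843 kg, $421,383.52):
Base rate for 23.32 is 34.5%.
Additional duty on 23.32 from Drenador: +54.7%. Applied ad valorem rate: 34.5% + 54.7% = 89.2%.
Duty = $421,383.52 × 89.2% = $375,874.10.
Total = $0.00 + $81,177.53 + $375,874.10 = $457,051.63.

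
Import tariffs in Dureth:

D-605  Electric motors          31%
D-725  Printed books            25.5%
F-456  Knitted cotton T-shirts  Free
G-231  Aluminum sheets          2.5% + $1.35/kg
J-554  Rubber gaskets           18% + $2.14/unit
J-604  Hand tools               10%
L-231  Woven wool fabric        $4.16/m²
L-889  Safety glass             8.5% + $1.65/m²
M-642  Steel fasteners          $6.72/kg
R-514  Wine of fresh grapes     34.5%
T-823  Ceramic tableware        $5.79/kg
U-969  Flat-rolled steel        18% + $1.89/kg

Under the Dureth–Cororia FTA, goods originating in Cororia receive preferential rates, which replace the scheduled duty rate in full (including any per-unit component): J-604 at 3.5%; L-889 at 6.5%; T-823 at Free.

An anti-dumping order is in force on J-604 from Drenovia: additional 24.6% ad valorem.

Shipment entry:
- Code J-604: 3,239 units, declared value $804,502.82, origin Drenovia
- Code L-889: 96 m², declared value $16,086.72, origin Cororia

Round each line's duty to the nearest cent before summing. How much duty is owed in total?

$279,403.62

Line 1 (J-604, Drenovia, 3,239 units, $804,502.82):
Base rate for J-604 is 10%.
J-604 has an FTA preferential rate, but origin Drenovia is not Cororia; base rate stands.
Additional duty on J-604 from Drenovia: +24.6%. Applied ad valorem rate: 10% + 24.6% = 34.6%.
Duty = $804,502.82 × 34.6% = $278,357.98.
Line 2 (L-889, Cororia, 96 m², $16,086.72):
Base rate for L-889 is 8.5% + $1.65/m².
Origin Cororia qualifies under the Dureth–Cororia agreement and L-889 is covered: preferential rate 6.5% applies instead.
Duty = $16,086.72 × 6.5% = $1,045.64.
Total = $278,357.98 + $1,045.64 = $279,403.62.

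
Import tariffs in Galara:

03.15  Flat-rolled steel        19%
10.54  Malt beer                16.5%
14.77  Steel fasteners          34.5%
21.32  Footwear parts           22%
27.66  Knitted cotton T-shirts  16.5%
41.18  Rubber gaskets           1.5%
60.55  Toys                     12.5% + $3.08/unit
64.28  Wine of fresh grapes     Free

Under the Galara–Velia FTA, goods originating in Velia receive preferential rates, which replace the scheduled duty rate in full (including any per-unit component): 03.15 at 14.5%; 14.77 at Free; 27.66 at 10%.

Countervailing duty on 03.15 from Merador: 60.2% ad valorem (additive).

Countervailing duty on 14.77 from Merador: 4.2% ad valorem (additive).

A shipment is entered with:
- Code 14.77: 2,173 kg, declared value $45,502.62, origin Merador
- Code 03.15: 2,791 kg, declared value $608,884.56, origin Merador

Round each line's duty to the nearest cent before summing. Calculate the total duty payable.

$499,846.08

Line 1 (14.77, Merador, 2,173 kg, $45,502.62):
Base rate for 14.77 is 34.5%.
14.77 has an FTA preferential rate, but origin Merador is not Velia; base rate stands.
Additional duty on 14.77 from Merador: +4.2%. Applied ad valorem rate: 34.5% + 4.2% = 38.7%.
Duty = $45,502.62 × 38.7% = $17,609.51.
Line 2 (03.15, Merador, 2,791 kg, $608,884.56):
Base rate for 03.15 is 19%.
03.15 has an FTA preferential rate, but origin Merador is not Velia; base rate stands.
Additional duty on 03.15 from Merador: +60.2%. Applied ad valorem rate: 19% + 60.2% = 79.2%.
Duty = $608,884.56 × 79.2% = $482,236.57.
Total = $17,609.51 + $482,236.57 = $499,846.08.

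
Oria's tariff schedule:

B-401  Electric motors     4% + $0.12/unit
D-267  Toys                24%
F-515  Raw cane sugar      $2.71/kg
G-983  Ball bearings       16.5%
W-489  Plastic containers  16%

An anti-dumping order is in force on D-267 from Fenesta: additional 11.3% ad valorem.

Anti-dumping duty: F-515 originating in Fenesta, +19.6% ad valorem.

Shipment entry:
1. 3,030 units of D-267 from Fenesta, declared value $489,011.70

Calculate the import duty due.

$172,621.13

Line 1 (D-267, Fenesta, 3,030 units, $489,011.70):
Base rate for D-267 is 24%.
Additional duty on D-267 from Fenesta: +11.3%. Applied ad valorem rate: 24% + 11.3% = 35.3%.
Duty = $489,011.70 × 35.3% = $172,621.13.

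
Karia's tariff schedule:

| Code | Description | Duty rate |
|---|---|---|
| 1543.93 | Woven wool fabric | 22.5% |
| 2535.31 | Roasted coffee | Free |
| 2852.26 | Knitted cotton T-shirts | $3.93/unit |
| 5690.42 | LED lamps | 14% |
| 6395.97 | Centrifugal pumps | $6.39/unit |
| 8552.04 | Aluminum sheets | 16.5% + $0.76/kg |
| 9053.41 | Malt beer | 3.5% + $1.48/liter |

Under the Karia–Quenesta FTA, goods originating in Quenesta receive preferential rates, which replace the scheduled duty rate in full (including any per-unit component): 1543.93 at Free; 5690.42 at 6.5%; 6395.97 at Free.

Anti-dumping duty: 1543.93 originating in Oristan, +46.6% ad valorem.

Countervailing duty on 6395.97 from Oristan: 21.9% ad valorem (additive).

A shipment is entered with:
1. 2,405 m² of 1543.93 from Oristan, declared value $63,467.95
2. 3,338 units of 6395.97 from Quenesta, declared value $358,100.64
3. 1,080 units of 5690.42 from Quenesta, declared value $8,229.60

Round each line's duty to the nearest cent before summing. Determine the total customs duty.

Line 1 (1543.93, Oristan, 2,405 m², $63,467.95):
Base rate for 1543.93 is 22.5%.
1543.93 has an FTA preferential rate, but origin Oristan is not Quenesta; base rate stands.
Additional duty on 1543.93 from Oristan: +46.6%. Applied ad valorem rate: 22.5% + 46.6% = 69.1%.
Duty = $63,467.95 × 69.1% = $43,856.35.
Line 2 (6395.97, Quenesta, 3,338 units, $358,100.64):
Base rate for 6395.97 is $6.39/unit.
Origin Quenesta qualifies under the Karia–Quenesta agreement and 6395.97 is covered: preferential rate Free applies instead.
The additional-duty order on 6395.97 targets Oristan, not Quenesta; it does not apply.
Duty = $358,100.64 × 0% = $0.00.
Line 3 (5690.42, Quenesta, 1,080 units, $8,229.60):
Base rate for 5690.42 is 14%.
Origin Quenesta qualifies under the Karia–Quenesta agreement and 5690.42 is covered: preferential rate 6.5% applies instead.
Duty = $8,229.60 × 6.5% = $534.92.
Total = $43,856.35 + $0.00 + $534.92 = $44,391.27.

$44,391.27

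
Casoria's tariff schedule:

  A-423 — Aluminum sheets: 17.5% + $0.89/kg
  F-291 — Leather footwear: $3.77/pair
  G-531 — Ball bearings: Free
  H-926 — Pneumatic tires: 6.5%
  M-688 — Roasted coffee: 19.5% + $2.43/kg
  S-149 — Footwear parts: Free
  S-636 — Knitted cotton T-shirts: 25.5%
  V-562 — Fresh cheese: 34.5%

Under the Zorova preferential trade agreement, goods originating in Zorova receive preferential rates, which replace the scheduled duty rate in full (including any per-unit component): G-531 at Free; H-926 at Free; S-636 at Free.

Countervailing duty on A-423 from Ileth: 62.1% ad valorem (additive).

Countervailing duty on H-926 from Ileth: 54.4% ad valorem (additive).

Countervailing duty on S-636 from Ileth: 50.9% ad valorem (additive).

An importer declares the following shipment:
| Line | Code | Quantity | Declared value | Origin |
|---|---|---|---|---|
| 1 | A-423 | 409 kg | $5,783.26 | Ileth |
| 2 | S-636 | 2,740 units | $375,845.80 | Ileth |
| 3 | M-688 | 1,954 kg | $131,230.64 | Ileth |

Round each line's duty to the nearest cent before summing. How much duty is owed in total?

Line 1 (A-423, Ileth, 409 kg, $5,783.26):
Base rate for A-423 is 17.5% + $0.89/kg.
Additional duty on A-423 from Ileth: +62.1%. Applied ad valorem rate: 17.5% + 62.1% = 79.6%.
Duty = $5,783.26 × 79.6% + 409 × $0.89 = $4,967.48.
Line 2 (S-636, Ileth, 2,740 units, $375,845.80):
Base rate for S-636 is 25.5%.
S-636 has an FTA preferential rate, but origin Ileth is not Zorova; base rate stands.
Additional duty on S-636 from Ileth: +50.9%. Applied ad valorem rate: 25.5% + 50.9% = 76.4%.
Duty = $375,845.80 × 76.4% = $287,146.19.
Line 3 (M-688, Ileth, 1,954 kg, $131,230.64):
Base rate for M-688 is 19.5% + $2.43/kg.
Duty = $131,230.64 × 19.5% + 1,954 × $2.43 = $30,338.19.
Total = $4,967.48 + $287,146.19 + $30,338.19 = $322,451.86.

$322,451.86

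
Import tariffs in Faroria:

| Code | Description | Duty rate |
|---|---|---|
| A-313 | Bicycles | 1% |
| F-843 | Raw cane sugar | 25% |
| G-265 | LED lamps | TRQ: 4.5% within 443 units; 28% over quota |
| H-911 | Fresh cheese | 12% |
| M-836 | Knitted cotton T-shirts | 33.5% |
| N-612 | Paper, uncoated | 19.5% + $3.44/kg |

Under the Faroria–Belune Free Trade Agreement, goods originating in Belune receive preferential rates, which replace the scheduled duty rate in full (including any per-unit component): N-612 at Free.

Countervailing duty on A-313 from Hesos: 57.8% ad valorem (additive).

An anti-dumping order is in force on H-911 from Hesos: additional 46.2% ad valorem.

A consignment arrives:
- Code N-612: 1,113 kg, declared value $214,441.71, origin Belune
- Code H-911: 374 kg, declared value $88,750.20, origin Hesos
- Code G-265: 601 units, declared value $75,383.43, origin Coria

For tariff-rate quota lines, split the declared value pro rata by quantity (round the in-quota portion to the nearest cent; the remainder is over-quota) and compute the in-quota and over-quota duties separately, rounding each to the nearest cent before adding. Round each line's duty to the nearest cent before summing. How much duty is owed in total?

$59,702.09

Line 1 (N-612, Belune, 1,113 kg, $214,441.71):
Base rate for N-612 is 19.5% + $3.44/kg.
Origin Belune qualifies under the Faroria–Belune agreement and N-612 is covered: preferential rate Free applies instead.
Duty = $214,441.71 × 0% = $0.00.
Line 2 (H-911, Hesos, 374 kg, $88,750.20):
Base rate for H-911 is 12%.
Additional duty on H-911 from Hesos: +46.2%. Applied ad valorem rate: 12% + 46.2% = 58.2%.
Duty = $88,750.20 × 58.2% = $51,652.62.
Line 3 (G-265, Coria, 601 units, $75,383.43):
Code G-265 is under a tariff-rate quota (threshold 443 units). In-quota: 443 units at 4.5%; over-quota: 158 units at 28%.
Pro-rata value split: in-quota = $75,383.43 × 443/601 = $55,565.49; over-quota = $75,383.43 − $55,565.49 = $19,817.94.
In-quota duty = $55,565.49 × 4.5% = $2,500.45. Over-quota duty = $19,817.94 × 28% = $5,549.02.
Line duty = $2,500.45 + $5,549.02 = $8,049.47.
Total = $0.00 + $51,652.62 + $8,049.47 = $59,702.09.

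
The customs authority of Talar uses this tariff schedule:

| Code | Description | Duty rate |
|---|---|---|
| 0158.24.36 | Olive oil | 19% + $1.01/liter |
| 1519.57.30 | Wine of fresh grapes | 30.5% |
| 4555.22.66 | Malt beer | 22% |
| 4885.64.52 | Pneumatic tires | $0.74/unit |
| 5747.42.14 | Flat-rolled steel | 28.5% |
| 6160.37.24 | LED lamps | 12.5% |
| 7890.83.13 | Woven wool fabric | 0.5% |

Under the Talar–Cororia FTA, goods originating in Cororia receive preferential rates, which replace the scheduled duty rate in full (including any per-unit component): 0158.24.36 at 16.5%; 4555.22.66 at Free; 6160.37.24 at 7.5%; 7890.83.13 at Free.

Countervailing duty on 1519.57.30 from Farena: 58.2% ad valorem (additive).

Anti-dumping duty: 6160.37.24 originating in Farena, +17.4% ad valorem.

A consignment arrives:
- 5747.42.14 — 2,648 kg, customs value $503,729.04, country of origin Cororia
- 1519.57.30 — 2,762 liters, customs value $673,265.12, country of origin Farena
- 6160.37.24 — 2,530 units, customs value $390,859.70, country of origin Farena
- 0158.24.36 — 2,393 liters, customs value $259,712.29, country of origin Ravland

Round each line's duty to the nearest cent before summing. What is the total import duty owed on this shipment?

$909,378.26

Line 1 (5747.42.14, Cororia, 2,648 kg, $503,729.04):
Base rate for 5747.42.14 is 28.5%.
Origin Cororia is the FTA partner but 5747.42.14 is not on the preference list; base rate stands.
Duty = $503,729.04 × 28.5% = $143,562.78.
Line 2 (1519.57.30, Farena, 2,762 liters, $673,265.12):
Base rate for 1519.57.30 is 30.5%.
Additional duty on 1519.57.30 from Farena: +58.2%. Applied ad valorem rate: 30.5% + 58.2% = 88.7%.
Duty = $673,265.12 × 88.7% = $597,186.16.
Line 3 (6160.37.24, Farena, 2,530 units, $390,859.70):
Base rate for 6160.37.24 is 12.5%.
6160.37.24 has an FTA preferential rate, but origin Farena is not Cororia; base rate stands.
Additional duty on 6160.37.24 from Farena: +17.4%. Applied ad valorem rate: 12.5% + 17.4% = 29.9%.
Duty = $390,859.70 × 29.9% = $116,867.05.
Line 4 (0158.24.36, Ravland, 2,393 liters, $259,712.29):
Base rate for 0158.24.36 is 19% + $1.01/liter.
0158.24.36 has an FTA preferential rate, but origin Ravland is not Cororia; base rate stands.
Duty = $259,712.29 × 19% + 2,393 × $1.01 = $51,762.27.
Total = $143,562.78 + $597,186.16 + $116,867.05 + $51,762.27 = $909,378.26.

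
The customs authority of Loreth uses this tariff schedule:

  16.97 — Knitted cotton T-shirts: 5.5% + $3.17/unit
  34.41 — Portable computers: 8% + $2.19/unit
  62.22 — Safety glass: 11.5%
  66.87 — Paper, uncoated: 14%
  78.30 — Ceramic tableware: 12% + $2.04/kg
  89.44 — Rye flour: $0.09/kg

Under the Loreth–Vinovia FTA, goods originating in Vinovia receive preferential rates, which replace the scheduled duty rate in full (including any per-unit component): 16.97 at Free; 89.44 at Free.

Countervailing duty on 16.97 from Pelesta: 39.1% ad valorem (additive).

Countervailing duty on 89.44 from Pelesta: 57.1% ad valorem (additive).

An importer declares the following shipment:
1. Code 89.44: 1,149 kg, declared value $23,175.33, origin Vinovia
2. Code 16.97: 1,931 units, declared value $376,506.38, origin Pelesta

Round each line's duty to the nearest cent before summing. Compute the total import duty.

$174,043.12

Line 1 (89.44, Vinovia, 1,149 kg, $23,175.33):
Base rate for 89.44 is $0.09/kg.
Origin Vinovia qualifies under the Loreth–Vinovia agreement and 89.44 is covered: preferential rate Free applies instead.
The additional-duty order on 89.44 targets Pelesta, not Vinovia; it does not apply.
Duty = $23,175.33 × 0% = $0.00.
Line 2 (16.97, Pelesta, 1,931 units, $376,506.38):
Base rate for 16.97 is 5.5% + $3.17/unit.
16.97 has an FTA preferential rate, but origin Pelesta is not Vinovia; base rate stands.
Additional duty on 16.97 from Pelesta: +39.1%. Applied ad valorem rate: 5.5% + 39.1% = 44.6%.
Duty = $376,506.38 × 44.6% + 1,931 × $3.17 = $174,043.12.
Total = $0.00 + $174,043.12 = $174,043.12.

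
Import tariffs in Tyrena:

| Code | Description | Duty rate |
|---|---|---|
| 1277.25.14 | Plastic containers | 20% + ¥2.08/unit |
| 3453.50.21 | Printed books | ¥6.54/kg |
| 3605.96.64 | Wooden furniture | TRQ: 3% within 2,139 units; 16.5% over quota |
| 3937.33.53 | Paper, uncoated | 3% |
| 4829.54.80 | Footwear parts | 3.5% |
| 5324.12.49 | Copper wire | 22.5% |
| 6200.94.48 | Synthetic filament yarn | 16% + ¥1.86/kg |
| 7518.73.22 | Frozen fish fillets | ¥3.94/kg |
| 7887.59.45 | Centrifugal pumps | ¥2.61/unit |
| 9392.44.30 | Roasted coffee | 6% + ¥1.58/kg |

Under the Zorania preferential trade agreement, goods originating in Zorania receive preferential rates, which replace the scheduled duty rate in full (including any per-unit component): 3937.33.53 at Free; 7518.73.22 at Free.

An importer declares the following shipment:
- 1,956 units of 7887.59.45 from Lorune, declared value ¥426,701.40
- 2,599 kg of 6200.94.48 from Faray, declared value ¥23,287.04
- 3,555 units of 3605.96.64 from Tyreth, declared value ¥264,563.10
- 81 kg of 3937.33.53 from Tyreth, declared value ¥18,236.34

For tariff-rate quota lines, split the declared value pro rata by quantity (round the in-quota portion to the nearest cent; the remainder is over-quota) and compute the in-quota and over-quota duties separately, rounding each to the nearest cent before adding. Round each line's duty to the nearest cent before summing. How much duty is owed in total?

Line 1 (7887.59.45, Lorune, 1,956 units, ¥426,701.40):
Base rate for 7887.59.45 is ¥2.61/unit.
Duty = 1,956 × ¥2.61 = ¥5,105.16.
Line 2 (6200.94.48, Faray, 2,599 kg, ¥23,287.04):
Base rate for 6200.94.48 is 16% + ¥1.86/kg.
Duty = ¥23,287.04 × 16% + 2,599 × ¥1.86 = ¥8,560.07.
Line 3 (3605.96.64, Tyreth, 3,555 units, ¥264,563.10):
Code 3605.96.64 is under a tariff-rate quota (threshold 2,139 units). In-quota: 2,139 units at 3%; over-quota: 1,416 units at 16.5%.
Pro-rata value split: in-quota = ¥264,563.10 × 2,139/3,555 = ¥159,184.38; over-quota = ¥264,563.10 − ¥159,184.38 = ¥105,378.72.
In-quota duty = ¥159,184.38 × 3% = ¥4,775.53. Over-quota duty = ¥105,378.72 × 16.5% = ¥17,387.49.
Line duty = ¥4,775.53 + ¥17,387.49 = ¥22,163.02.
Line 4 (3937.33.53, Tyreth, 81 kg, ¥18,236.34):
Base rate for 3937.33.53 is 3%.
3937.33.53 has an FTA preferential rate, but origin Tyreth is not Zorania; base rate stands.
Duty = ¥18,236.34 × 3% = ¥547.09.
Total = ¥5,105.16 + ¥8,560.07 + ¥22,163.02 + ¥547.09 = ¥36,375.34.

¥36,375.34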